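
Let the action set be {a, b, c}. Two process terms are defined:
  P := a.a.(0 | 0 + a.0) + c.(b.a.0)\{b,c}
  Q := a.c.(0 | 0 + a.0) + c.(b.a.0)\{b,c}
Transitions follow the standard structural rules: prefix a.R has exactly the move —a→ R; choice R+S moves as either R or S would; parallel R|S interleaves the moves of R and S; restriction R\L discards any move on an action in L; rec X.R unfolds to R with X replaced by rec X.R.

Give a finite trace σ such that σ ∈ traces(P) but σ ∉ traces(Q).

Reachable graph of P (5 states):
  m0 = a.a.(0 | 0 + a.0) + c.(b.a.0)\{b,c} → --a--▸ m1, --c--▸ m2
  m1 = a.(0 | 0 + a.0) → --a--▸ m3
  m2 = (b.a.0)\{b,c} → ∅
  m3 = 0 | 0 + a.0 → --a--▸ m4
  m4 = 0 → ∅
Reachable graph of Q (5 states):
  n0 = a.c.(0 | 0 + a.0) + c.(b.a.0)\{b,c} → --a--▸ n1, --c--▸ n2
  n1 = c.(0 | 0 + a.0) → --c--▸ n3
  n2 = (b.a.0)\{b,c} → ∅
  n3 = 0 | 0 + a.0 → --a--▸ n4
  n4 = 0 → ∅
Executing aa from P (initial set {m0}):
  step 1 (a): {m1}
  step 2 (a): {m3}
  — P admits the full trace.
Executing aa from Q (initial set {n0}):
  step 1 (a): {n1}
  step 2 (a): ∅ (Q stuck)

aa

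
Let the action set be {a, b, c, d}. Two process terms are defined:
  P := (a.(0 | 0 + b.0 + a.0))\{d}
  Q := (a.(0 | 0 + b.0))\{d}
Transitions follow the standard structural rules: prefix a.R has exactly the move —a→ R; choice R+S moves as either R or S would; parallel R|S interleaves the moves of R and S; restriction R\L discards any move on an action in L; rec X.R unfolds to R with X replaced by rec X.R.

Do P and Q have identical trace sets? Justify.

Reachable graph of P (3 states):
  p0 = (a.(0 | 0 + b.0 + a.0))\{d} → ··a··> p1
  p1 = (0 | 0 + b.0 + a.0)\{d} → ··a··> p2, ··b··> p2
  p2 = 0\{d} → stopped
Reachable graph of Q (3 states):
  q0 = (a.(0 | 0 + b.0))\{d} → ··a··> q1
  q1 = (0 | 0 + b.0)\{d} → ··b··> q2
  q2 = 0\{d} → stopped
Executing aa from P (initial set {p0}):
  after a @ step 1: {p1}
  after a @ step 2: {p2}
  P completes σ.
Executing aa from Q (initial set {q0}):
  after a @ step 1: {q1}
  after a @ step 2: ∅  — Q cannot continue

traces(P) ≠ traces(Q) — witness ⟨aa⟩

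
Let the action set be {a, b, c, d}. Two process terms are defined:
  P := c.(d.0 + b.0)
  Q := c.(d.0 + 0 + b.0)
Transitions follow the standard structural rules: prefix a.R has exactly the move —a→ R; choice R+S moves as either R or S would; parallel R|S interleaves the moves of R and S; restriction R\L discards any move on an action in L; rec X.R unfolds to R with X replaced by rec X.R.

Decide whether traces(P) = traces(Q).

trace-equivalent

P's transition system — 3 states:
  u0 = c.(d.0 + b.0) has moves ··c··> u1
  u1 = d.0 + b.0 has moves ··b··> u2, ··d··> u2
  u2 = 0 has moves ∅
Q's transition system — 3 states:
  v0 = c.(d.0 + 0 + b.0) has moves ··c··> v1
  v1 = d.0 + 0 + b.0 has moves ··b··> v2, ··d··> v2
  v2 = 0 has moves ∅
Bisimilarity quotient blocks:
  B0 = {u0, v0}
  B1 = {u1, v1}
  B2 = {u2, v2}
u0 ∈ B0, v0 ∈ B0 → same block
Bisimilar ⇒ trace-equivalent.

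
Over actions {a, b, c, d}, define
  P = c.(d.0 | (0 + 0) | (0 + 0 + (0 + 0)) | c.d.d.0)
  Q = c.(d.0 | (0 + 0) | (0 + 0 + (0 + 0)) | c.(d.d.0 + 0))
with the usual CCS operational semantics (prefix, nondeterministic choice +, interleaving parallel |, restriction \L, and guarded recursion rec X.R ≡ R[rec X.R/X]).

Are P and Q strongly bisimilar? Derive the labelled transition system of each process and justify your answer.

Reachable graph of P (9 states):
  p0 = c.(d.0 | (0 + 0) | (0 + 0 + (0 + 0)) | c.d.d.0) | --c--▸ p1
  p1 = d.0 | (0 + 0) | (0 + 0 + (0 + 0)) | c.d.d.0 | --c--▸ p2, --d--▸ p3
  p2 = d.0 | (0 + 0) | (0 + 0 + (0 + 0)) | d.d.0 | --d--▸ p4, --d--▸ p5
  p3 = 0 | (0 + 0) | (0 + 0 + (0 + 0)) | c.d.d.0 | --c--▸ p4
  p4 = 0 | (0 + 0) | (0 + 0 + (0 + 0)) | d.d.0 | --d--▸ p6
  p5 = d.0 | (0 + 0) | (0 + 0 + (0 + 0)) | d.0 | --d--▸ p6, --d--▸ p7
  p6 = 0 | (0 + 0) | (0 + 0 + (0 + 0)) | d.0 | --d--▸ p8
  p7 = d.0 | (0 + 0) | (0 + 0 + (0 + 0)) | 0 | --d--▸ p8
  p8 = 0 | (0 + 0) | (0 + 0 + (0 + 0)) | 0 | ·
Reachable graph of Q (9 states):
  q0 = c.(d.0 | (0 + 0) | (0 + 0 + (0 + 0)) | c.(d.d.0 + 0)) | --c--▸ q1
  q1 = d.0 | (0 + 0) | (0 + 0 + (0 + 0)) | c.(d.d.0 + 0) | --c--▸ q2, --d--▸ q3
  q2 = d.0 | (0 + 0) | (0 + 0 + (0 + 0)) | (d.d.0 + 0) | --d--▸ q4, --d--▸ q5
  q3 = 0 | (0 + 0) | (0 + 0 + (0 + 0)) | c.(d.d.0 + 0) | --c--▸ q4
  q4 = 0 | (0 + 0) | (0 + 0 + (0 + 0)) | (d.d.0 + 0) | --d--▸ q6
  q5 = d.0 | (0 + 0) | (0 + 0 + (0 + 0)) | d.0 | --d--▸ q6, --d--▸ q7
  q6 = 0 | (0 + 0) | (0 + 0 + (0 + 0)) | d.0 | --d--▸ q8
  q7 = d.0 | (0 + 0) | (0 + 0 + (0 + 0)) | 0 | --d--▸ q8
  q8 = 0 | (0 + 0) | (0 + 0 + (0 + 0)) | 0 | ·
Partition-refinement fixed point:
  B0 = {p0, q0}
  B1 = {p1, q1}
  B2 = {p2, q2}
  B3 = {p4, p5, q4, q5}
  B4 = {p6, p7, q6, q7}
  B5 = {p8, q8}
  B6 = {p3, q3}
p0 ∈ B0, q0 ∈ B0 → same block

YES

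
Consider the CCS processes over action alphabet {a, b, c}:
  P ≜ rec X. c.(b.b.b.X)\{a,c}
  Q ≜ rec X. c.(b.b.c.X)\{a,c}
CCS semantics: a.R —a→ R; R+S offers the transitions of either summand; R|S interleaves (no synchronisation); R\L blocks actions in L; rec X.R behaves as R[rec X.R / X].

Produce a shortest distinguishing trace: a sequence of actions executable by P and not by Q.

cbbb

P's transition system — 5 states:
  m0 = rec X. c.(b.b.b.X)\{a,c} ⊢ -c-> m1
  m1 = (b.b.b.(rec X. c.(b.b.b.X)\{a,c}))\{a,c} ⊢ -b-> m2
  m2 = (b.b.(rec X. c.(b.b.b.X)\{a,c}))\{a,c} ⊢ -b-> m3
  m3 = (b.(rec X. c.(b.b.b.X)\{a,c}))\{a,c} ⊢ -b-> m4
  m4 = (rec X. c.(b.b.b.X)\{a,c})\{a,c} ⊢ ∅
Q's transition system — 4 states:
  n0 = rec X. c.(b.b.c.X)\{a,c} ⊢ -c-> n1
  n1 = (b.b.c.(rec X. c.(b.b.c.X)\{a,c}))\{a,c} ⊢ -b-> n2
  n2 = (b.c.(rec X. c.(b.b.c.X)\{a,c}))\{a,c} ⊢ -b-> n3
  n3 = (c.(rec X. c.(b.b.c.X)\{a,c}))\{a,c} ⊢ ∅
Run σ = ⟨cbbb⟩ on P: start {m0}
  [1] c ⇒ {m1}
  [2] b ⇒ {m2}
  [3] b ⇒ {m3}
  [4] b ⇒ {m4}
  — P admits the full trace.
Run σ = ⟨cbbb⟩ on Q: start {n0}
  [1] c ⇒ {n1}
  [2] b ⇒ {n2}
  [3] b ⇒ {n3}
  [4] b ⇒ no successor for Q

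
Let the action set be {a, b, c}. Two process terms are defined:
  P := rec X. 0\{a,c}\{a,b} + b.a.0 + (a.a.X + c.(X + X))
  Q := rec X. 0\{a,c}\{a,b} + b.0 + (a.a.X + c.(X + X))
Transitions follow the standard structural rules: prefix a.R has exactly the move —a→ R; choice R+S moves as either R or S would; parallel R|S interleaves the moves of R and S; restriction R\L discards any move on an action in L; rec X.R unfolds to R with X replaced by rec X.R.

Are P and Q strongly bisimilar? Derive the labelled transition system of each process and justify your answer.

not bisimilar

Reachable graph of P (5 states):
  s0 = rec X. 0\{a,c}\{a,b} + b.a.0 + (a.a.X + c.(X + X)) ⊢ ··a··> s1, ··b··> s2, ··c··> s3
  s1 = a.(rec X. 0\{a,c}\{a,b} + b.a.0 + (a.a.X + c.(X + X))) ⊢ ··a··> s0
  s2 = a.0 ⊢ ··a··> s4
  s3 = (rec X. 0\{a,c}\{a,b} + b.a.0 + (a.a.X + c.(X + X))) + (rec X. 0\{a,c}\{a,b} + b.a.0 + (a.a.X + c.(X + X))) ⊢ ··a··> s1, ··b··> s2, ··c··> s3
  s4 = 0 ⊢ deadlocked
Reachable graph of Q (4 states):
  t0 = rec X. 0\{a,c}\{a,b} + b.0 + (a.a.X + c.(X + X)) ⊢ ··a··> t1, ··b··> t2, ··c··> t3
  t1 = a.(rec X. 0\{a,c}\{a,b} + b.0 + (a.a.X + c.(X + X))) ⊢ ··a··> t0
  t2 = 0 ⊢ deadlocked
  t3 = (rec X. 0\{a,c}\{a,b} + b.0 + (a.a.X + c.(X + X))) + (rec X. 0\{a,c}\{a,b} + b.0 + (a.a.X + c.(X + X))) ⊢ ··a··> t1, ··b··> t2, ··c··> t3
Partition-refinement fixed point:
  B0 = {s0, s3}
  B1 = {s2}
  B2 = {s4, t2}
  B3 = {s1}
  B4 = {t0, t3}
  B5 = {t1}
s0 ∈ B0, t0 ∈ B4 → different blocks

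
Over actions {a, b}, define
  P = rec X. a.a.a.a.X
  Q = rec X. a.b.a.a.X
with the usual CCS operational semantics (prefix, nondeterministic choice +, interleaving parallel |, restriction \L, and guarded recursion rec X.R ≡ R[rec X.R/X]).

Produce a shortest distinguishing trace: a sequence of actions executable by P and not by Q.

LTS(P): 4 reachable states
  m0 = rec X. a.a.a.a.X :: -a-> m1
  m1 = a.a.a.(rec X. a.a.a.a.X) :: -a-> m2
  m2 = a.a.(rec X. a.a.a.a.X) :: -a-> m3
  m3 = a.(rec X. a.a.a.a.X) :: -a-> m0
LTS(Q): 4 reachable states
  n0 = rec X. a.b.a.a.X :: -a-> n1
  n1 = b.a.a.(rec X. a.b.a.a.X) :: -b-> n2
  n2 = a.a.(rec X. a.b.a.a.X) :: -a-> n3
  n3 = a.(rec X. a.b.a.a.X) :: -a-> n0
Run σ = ⟨aa⟩ on P: start {m0}
  [1] a ⇒ {m1}
  [2] a ⇒ {m2}
  ✓ P
Run σ = ⟨aa⟩ on Q: start {n0}
  [1] a ⇒ {n1}
  [2] a ⇒ ∅  — Q cannot continue

aa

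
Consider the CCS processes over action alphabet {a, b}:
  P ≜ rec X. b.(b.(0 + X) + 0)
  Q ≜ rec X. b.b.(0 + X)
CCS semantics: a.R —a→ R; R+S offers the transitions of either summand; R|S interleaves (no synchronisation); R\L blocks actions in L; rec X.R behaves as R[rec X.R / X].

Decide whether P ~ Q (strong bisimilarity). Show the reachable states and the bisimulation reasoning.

bisimilar

Reachable graph of P (3 states):
  s0 = rec X. b.(b.(0 + X) + 0) ⊢ =b=> s1
  s1 = b.(0 + (rec X. b.(b.(0 + X) + 0))) + 0 ⊢ =b=> s2
  s2 = 0 + (rec X. b.(b.(0 + X) + 0)) ⊢ =b=> s1
Reachable graph of Q (3 states):
  t0 = rec X. b.b.(0 + X) ⊢ =b=> t1
  t1 = b.(0 + (rec X. b.b.(0 + X))) ⊢ =b=> t2
  t2 = 0 + (rec X. b.b.(0 + X)) ⊢ =b=> t1
Bisimilarity quotient blocks:
  B0 = {s0, s1, s2, t0, t1, t2}
s0 ∈ B0, t0 ∈ B0 → same block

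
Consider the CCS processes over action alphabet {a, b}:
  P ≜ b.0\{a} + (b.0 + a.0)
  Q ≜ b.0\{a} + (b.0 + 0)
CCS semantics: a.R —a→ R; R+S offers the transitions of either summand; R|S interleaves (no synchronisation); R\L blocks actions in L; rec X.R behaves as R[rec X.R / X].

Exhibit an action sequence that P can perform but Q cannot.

Reachable graph of P (3 states):
  m0 = b.0\{a} + (b.0 + a.0) ⊢ =a=> m1, =b=> m1, =b=> m2
  m1 = 0 ⊢ deadlocked
  m2 = 0\{a} ⊢ deadlocked
Reachable graph of Q (3 states):
  n0 = b.0\{a} + (b.0 + 0) ⊢ =b=> n1, =b=> n2
  n1 = 0 ⊢ deadlocked
  n2 = 0\{a} ⊢ deadlocked
Executing a from P (initial set {m0}):
  [1] a ⇒ {m1}
  — P admits the full trace.
Executing a from Q (initial set {n0}):
  [1] a ⇒ ∅  — Q cannot continue

a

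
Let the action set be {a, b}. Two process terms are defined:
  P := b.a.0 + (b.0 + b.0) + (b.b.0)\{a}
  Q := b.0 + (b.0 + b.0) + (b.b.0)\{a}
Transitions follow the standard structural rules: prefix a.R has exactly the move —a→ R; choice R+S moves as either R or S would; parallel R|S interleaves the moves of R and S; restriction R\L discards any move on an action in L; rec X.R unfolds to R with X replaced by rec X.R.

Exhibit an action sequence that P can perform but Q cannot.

ba

LTS(P): 5 reachable states
  u0 = b.a.0 + (b.0 + b.0) + (b.b.0)\{a} → =b=> u1, =b=> u2, =b=> u3
  u1 = (b.0)\{a} → =b=> u4
  u2 = 0 → deadlocked
  u3 = a.0 → =a=> u2
  u4 = 0\{a} → deadlocked
LTS(Q): 4 reachable states
  v0 = b.0 + (b.0 + b.0) + (b.b.0)\{a} → =b=> v1, =b=> v2
  v1 = (b.0)\{a} → =b=> v3
  v2 = 0 → deadlocked
  v3 = 0\{a} → deadlocked
Executing ba from P (initial set {u0}):
  step 1 (b): {u1, u2, u3}
  step 2 (a): {u2}
  — P admits the full trace.
Executing ba from Q (initial set {v0}):
  step 1 (b): {v1, v2}
  step 2 (a): no successor for Q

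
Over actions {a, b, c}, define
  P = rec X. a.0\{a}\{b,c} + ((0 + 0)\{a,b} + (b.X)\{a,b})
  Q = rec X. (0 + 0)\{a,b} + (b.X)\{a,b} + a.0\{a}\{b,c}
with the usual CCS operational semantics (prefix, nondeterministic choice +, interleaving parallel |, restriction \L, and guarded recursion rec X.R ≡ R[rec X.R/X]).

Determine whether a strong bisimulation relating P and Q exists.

Reachable graph of P (2 states):
  s0 = rec X. a.0\{a}\{b,c} + ((0 + 0)\{a,b} + (b.X)\{a,b}) → —a→ s1
  s1 = 0\{a}\{b,c} → deadlocked
Reachable graph of Q (2 states):
  t0 = rec X. (0 + 0)\{a,b} + (b.X)\{a,b} + a.0\{a}\{b,c} → —a→ t1
  t1 = 0\{a}\{b,c} → deadlocked
Coarsest stable partition (strong bisimilarity classes):
  B0 = {s0, t0}
  B1 = {s1, t1}
s0 ∈ B0, t0 ∈ B0 → same block

YES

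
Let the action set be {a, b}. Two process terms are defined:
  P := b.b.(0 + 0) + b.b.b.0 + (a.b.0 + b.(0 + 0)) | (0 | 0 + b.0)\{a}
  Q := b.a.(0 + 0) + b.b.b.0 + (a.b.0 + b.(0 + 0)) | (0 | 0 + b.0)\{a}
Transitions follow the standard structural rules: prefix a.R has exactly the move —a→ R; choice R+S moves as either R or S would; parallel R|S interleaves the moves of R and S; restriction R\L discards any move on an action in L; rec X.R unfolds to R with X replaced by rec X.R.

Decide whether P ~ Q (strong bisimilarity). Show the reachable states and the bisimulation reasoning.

not bisimilar

Reachable graph of P (13 states):
  s0 = b.b.(0 + 0) + b.b.b.0 + (a.b.0 + b.(0 + 0)) | (0 | 0 + b.0)\{a} :: -a-> s1, -b-> s2, -b-> s3, -b-> s4, -b-> s5
  s1 = b.0 | (0 | 0 + b.0)\{a} :: -b-> s6, -b-> s7
  s2 = (0 + 0) | (0 | 0 + b.0)\{a} :: -b-> s8
  s3 = (a.b.0 + b.(0 + 0)) | 0\{a} :: -a-> s7, -b-> s8
  s4 = b.(0 + 0) :: -b-> s9
  s5 = b.b.0 :: -b-> s10
  s6 = 0 | (0 | 0 + b.0)\{a} :: -b-> s11
  s7 = b.0 | 0\{a} :: -b-> s11
  s8 = (0 + 0) | 0\{a} :: deadlocked
  s9 = 0 + 0 :: deadlocked
  s10 = b.0 :: -b-> s12
  s11 = 0 | 0\{a} :: deadlocked
  s12 = 0 :: deadlocked
Reachable graph of Q (13 states):
  t0 = b.a.(0 + 0) + b.b.b.0 + (a.b.0 + b.(0 + 0)) | (0 | 0 + b.0)\{a} :: -a-> t1, -b-> t2, -b-> t3, -b-> t4, -b-> t5
  t1 = b.0 | (0 | 0 + b.0)\{a} :: -b-> t6, -b-> t7
  t2 = (0 + 0) | (0 | 0 + b.0)\{a} :: -b-> t8
  t3 = (a.b.0 + b.(0 + 0)) | 0\{a} :: -a-> t7, -b-> t8
  t4 = a.(0 + 0) :: -a-> t9
  t5 = b.b.0 :: -b-> t10
  t6 = 0 | (0 | 0 + b.0)\{a} :: -b-> t11
  t7 = b.0 | 0\{a} :: -b-> t11
  t8 = (0 + 0) | 0\{a} :: deadlocked
  t9 = 0 + 0 :: deadlocked
  t10 = b.0 :: -b-> t12
  t11 = 0 | 0\{a} :: deadlocked
  t12 = 0 :: deadlocked
Partition-refinement fixed point:
  B0 = {s0}
  B1 = {s3, t3}
  B2 = {s11, s12, s8, s9, t11, t12, t8, t9}
  B3 = {s10, s2, s4, s6, s7, t10, t2, t6, t7}
  B4 = {s1, s5, t1, t5}
  B5 = {t0}
  B6 = {t4}
s0 ∈ B0, t0 ∈ B5 → different blocks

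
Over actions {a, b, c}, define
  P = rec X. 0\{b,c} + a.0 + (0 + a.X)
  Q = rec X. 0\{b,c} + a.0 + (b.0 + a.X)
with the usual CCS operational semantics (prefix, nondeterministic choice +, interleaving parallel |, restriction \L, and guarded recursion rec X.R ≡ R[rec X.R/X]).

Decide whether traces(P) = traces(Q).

Reachable graph of P (2 states):
  s0 = rec X. 0\{b,c} + a.0 + (0 + a.X) | --a--▸ s0, --a--▸ s1
  s1 = 0 | deadlocked
Reachable graph of Q (2 states):
  t0 = rec X. 0\{b,c} + a.0 + (b.0 + a.X) | --a--▸ t0, --a--▸ t1, --b--▸ t1
  t1 = 0 | deadlocked
Trace ⟨b⟩ through Q, begin at {t0}:
  step 1 (b): {t1}
  — Q admits the full trace.
Trace ⟨b⟩ through P, begin at {s0}:
  step 1 (b): ∅  — P cannot continue

NO — witness ⟨b⟩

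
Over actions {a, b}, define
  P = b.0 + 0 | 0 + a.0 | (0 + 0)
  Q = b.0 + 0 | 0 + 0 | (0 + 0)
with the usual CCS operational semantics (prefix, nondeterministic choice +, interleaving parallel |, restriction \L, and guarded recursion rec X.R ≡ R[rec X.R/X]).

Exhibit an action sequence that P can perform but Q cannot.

LTS(P): 3 reachable states
  m0 = b.0 + 0 | 0 + a.0 | (0 + 0) ⊢ —a→ m1, —b→ m2
  m1 = 0 | (0 + 0) ⊢ (no moves)
  m2 = 0 ⊢ (no moves)
LTS(Q): 2 reachable states
  n0 = b.0 + 0 | 0 + 0 | (0 + 0) ⊢ —b→ n1
  n1 = 0 ⊢ (no moves)
Run σ = ⟨a⟩ on P: start {m0}
  after a @ step 1: {m1}
  — P admits the full trace.
Run σ = ⟨a⟩ on Q: start {n0}
  after a @ step 1: ∅ (Q stuck)

a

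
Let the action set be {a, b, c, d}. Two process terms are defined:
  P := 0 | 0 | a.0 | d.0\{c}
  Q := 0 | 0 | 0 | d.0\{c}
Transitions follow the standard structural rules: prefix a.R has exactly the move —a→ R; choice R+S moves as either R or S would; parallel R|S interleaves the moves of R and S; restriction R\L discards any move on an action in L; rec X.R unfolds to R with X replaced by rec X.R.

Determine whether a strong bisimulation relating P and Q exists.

P's transition system — 4 states:
  p0 = 0 | 0 | a.0 | d.0\{c} :: ··a··> p1, ··d··> p2
  p1 = 0 | 0 | 0 | d.0\{c} :: ··d··> p3
  p2 = 0 | 0 | a.0 | 0\{c} :: ··a··> p3
  p3 = 0 | 0 | 0 | 0\{c} :: deadlocked
Q's transition system — 2 states:
  q0 = 0 | 0 | 0 | d.0\{c} :: ··d··> q1
  q1 = 0 | 0 | 0 | 0\{c} :: deadlocked
Coarsest stable partition (strong bisimilarity classes):
  B0 = {p0}
  B1 = {p2}
  B2 = {p3, q1}
  B3 = {p1, q0}
p0 ∈ B0, q0 ∈ B3 → different blocks

NO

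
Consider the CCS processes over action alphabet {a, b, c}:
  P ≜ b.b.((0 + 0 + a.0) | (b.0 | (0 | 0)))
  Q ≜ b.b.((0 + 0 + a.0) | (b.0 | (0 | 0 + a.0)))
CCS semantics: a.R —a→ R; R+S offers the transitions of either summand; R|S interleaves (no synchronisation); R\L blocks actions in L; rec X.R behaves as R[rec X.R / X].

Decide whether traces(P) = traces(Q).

NO — witness ⟨bbaa⟩

LTS(P): 6 reachable states
  u0 = b.b.((0 + 0 + a.0) | (b.0 | (0 | 0))) :: =b=> u1
  u1 = b.((0 + 0 + a.0) | (b.0 | (0 | 0))) :: =b=> u2
  u2 = (0 + 0 + a.0) | (b.0 | (0 | 0)) :: =a=> u3, =b=> u4
  u3 = 0 | (b.0 | (0 | 0)) :: =b=> u5
  u4 = (0 + 0 + a.0) | (0 | (0 | 0)) :: =a=> u5
  u5 = 0 | (0 | (0 | 0)) :: (no moves)
LTS(Q): 10 reachable states
  v0 = b.b.((0 + 0 + a.0) | (b.0 | (0 | 0 + a.0))) :: =b=> v1
  v1 = b.((0 + 0 + a.0) | (b.0 | (0 | 0 + a.0))) :: =b=> v2
  v2 = (0 + 0 + a.0) | (b.0 | (0 | 0 + a.0)) :: =a=> v3, =a=> v4, =b=> v5
  v3 = (0 + 0 + a.0) | (b.0 | 0) :: =a=> v6, =b=> v7
  v4 = 0 | (b.0 | (0 | 0 + a.0)) :: =a=> v6, =b=> v8
  v5 = (0 + 0 + a.0) | (0 | (0 | 0 + a.0)) :: =a=> v7, =a=> v8
  v6 = 0 | (b.0 | 0) :: =b=> v9
  v7 = (0 + 0 + a.0) | (0 | 0) :: =a=> v9
  v8 = 0 | (0 | (0 | 0 + a.0)) :: =a=> v9
  v9 = 0 | (0 | 0) :: (no moves)
Executing bbaa from Q (initial set {v0}):
  [1] b ⇒ {v1}
  [2] b ⇒ {v2}
  [3] a ⇒ {v3, v4}
  [4] a ⇒ {v6}
  ✓ Q
Executing bbaa from P (initial set {u0}):
  [1] b ⇒ {u1}
  [2] b ⇒ {u2}
  [3] a ⇒ {u3}
  [4] a ⇒ no successor for P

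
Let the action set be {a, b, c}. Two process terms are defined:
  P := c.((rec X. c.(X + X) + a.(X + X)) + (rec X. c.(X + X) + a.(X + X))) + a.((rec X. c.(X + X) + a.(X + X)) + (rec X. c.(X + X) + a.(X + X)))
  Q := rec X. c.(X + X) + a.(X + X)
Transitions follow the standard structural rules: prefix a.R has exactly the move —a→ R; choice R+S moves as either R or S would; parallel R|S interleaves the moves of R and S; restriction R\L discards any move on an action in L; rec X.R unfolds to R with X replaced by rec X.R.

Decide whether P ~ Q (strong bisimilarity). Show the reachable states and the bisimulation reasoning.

Reachable graph of P (2 states):
  p0 = c.((rec X. c.(X + X) + a.(X + X)) + (rec X. c.(X + X) + a.(X + X))) + a.((rec X. c.(X + X) + a.(X + X)) + (rec X. c.(X + X) + a.(X + X))) :: ··a··> p1, ··c··> p1
  p1 = (rec X. c.(X + X) + a.(X + X)) + (rec X. c.(X + X) + a.(X + X)) :: ··a··> p1, ··c··> p1
Reachable graph of Q (2 states):
  q0 = rec X. c.(X + X) + a.(X + X) :: ··a··> q1, ··c··> q1
  q1 = (rec X. c.(X + X) + a.(X + X)) + (rec X. c.(X + X) + a.(X + X)) :: ··a··> q1, ··c··> q1
Coarsest stable partition (strong bisimilarity classes):
  B0 = {p0, p1, q0, q1}
p0 ∈ B0, q0 ∈ B0 → same block

bisimilar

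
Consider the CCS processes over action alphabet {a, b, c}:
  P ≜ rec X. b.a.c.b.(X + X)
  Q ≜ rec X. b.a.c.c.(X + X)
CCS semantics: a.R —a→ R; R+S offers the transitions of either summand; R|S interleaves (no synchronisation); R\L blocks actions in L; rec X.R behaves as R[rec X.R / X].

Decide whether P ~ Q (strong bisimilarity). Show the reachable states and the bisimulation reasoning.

P ≁ Q

LTS(P): 5 reachable states
  p0 = rec X. b.a.c.b.(X + X) → ··b··> p1
  p1 = a.c.b.((rec X. b.a.c.b.(X + X)) + (rec X. b.a.c.b.(X + X))) → ··a··> p2
  p2 = c.b.((rec X. b.a.c.b.(X + X)) + (rec X. b.a.c.b.(X + X))) → ··c··> p3
  p3 = b.((rec X. b.a.c.b.(X + X)) + (rec X. b.a.c.b.(X + X))) → ··b··> p4
  p4 = (rec X. b.a.c.b.(X + X)) + (rec X. b.a.c.b.(X + X)) → ··b··> p1
LTS(Q): 5 reachable states
  q0 = rec X. b.a.c.c.(X + X) → ··b··> q1
  q1 = a.c.c.((rec X. b.a.c.c.(X + X)) + (rec X. b.a.c.c.(X + X))) → ··a··> q2
  q2 = c.c.((rec X. b.a.c.c.(X + X)) + (rec X. b.a.c.c.(X + X))) → ··c··> q3
  q3 = c.((rec X. b.a.c.c.(X + X)) + (rec X. b.a.c.c.(X + X))) → ··c··> q4
  q4 = (rec X. b.a.c.c.(X + X)) + (rec X. b.a.c.c.(X + X)) → ··b··> q1
Coarsest stable partition (strong bisimilarity classes):
  B0 = {p0, p4}
  B1 = {p1}
  B2 = {p2}
  B3 = {p3}
  B4 = {q0, q4}
  B5 = {q1}
  B6 = {q2}
  B7 = {q3}
p0 ∈ B0, q0 ∈ B4 → different blocks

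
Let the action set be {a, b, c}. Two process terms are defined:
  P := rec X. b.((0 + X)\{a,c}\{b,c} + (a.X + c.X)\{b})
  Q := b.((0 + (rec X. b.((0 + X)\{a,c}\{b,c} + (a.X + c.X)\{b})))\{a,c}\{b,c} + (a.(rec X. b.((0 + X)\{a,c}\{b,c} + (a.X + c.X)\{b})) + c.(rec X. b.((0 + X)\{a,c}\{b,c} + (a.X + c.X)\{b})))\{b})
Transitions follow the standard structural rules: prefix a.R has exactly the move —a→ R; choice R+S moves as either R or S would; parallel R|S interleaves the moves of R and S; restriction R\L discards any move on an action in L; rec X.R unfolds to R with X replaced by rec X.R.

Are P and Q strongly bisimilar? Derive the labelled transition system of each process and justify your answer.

bisimilar

LTS(P): 3 reachable states
  s0 = rec X. b.((0 + X)\{a,c}\{b,c} + (a.X + c.X)\{b}) → --b--▸ s1
  s1 = (0 + (rec X. b.((0 + X)\{a,c}\{b,c} + (a.X + c.X)\{b})))\{a,c}\{b,c} + (a.(rec X. b.((0 + X)\{a,c}\{b,c} + (a.X + c.X)\{b})) + c.(rec X. b.((0 + X)\{a,c}\{b,c} + (a.X + c.X)\{b})))\{b} → --a--▸ s2, --c--▸ s2
  s2 = (rec X. b.((0 + X)\{a,c}\{b,c} + (a.X + c.X)\{b}))\{b} → stopped
LTS(Q): 3 reachable states
  t0 = b.((0 + (rec X. b.((0 + X)\{a,c}\{b,c} + (a.X + c.X)\{b})))\{a,c}\{b,c} + (a.(rec X. b.((0 + X)\{a,c}\{b,c} + (a.X + c.X)\{b})) + c.(rec X. b.((0 + X)\{a,c}\{b,c} + (a.X + c.X)\{b})))\{b}) → --b--▸ t1
  t1 = (0 + (rec X. b.((0 + X)\{a,c}\{b,c} + (a.X + c.X)\{b})))\{a,c}\{b,c} + (a.(rec X. b.((0 + X)\{a,c}\{b,c} + (a.X + c.X)\{b})) + c.(rec X. b.((0 + X)\{a,c}\{b,c} + (a.X + c.X)\{b})))\{b} → --a--▸ t2, --c--▸ t2
  t2 = (rec X. b.((0 + X)\{a,c}\{b,c} + (a.X + c.X)\{b}))\{b} → stopped
Partition-refinement fixed point:
  B0 = {s0, t0}
  B1 = {s1, t1}
  B2 = {s2, t2}
s0 ∈ B0, t0 ∈ B0 → same block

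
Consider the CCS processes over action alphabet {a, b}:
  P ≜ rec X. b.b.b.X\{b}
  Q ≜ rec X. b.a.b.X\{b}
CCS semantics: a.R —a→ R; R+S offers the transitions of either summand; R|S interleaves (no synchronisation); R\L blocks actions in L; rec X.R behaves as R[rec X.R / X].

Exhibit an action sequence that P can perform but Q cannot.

P's transition system — 4 states:
  m0 = rec X. b.b.b.X\{b} → ··b··> m1
  m1 = b.b.(rec X. b.b.b.X\{b})\{b} → ··b··> m2
  m2 = b.(rec X. b.b.b.X\{b})\{b} → ··b··> m3
  m3 = (rec X. b.b.b.X\{b})\{b} → deadlocked
Q's transition system — 4 states:
  n0 = rec X. b.a.b.X\{b} → ··b··> n1
  n1 = a.b.(rec X. b.a.b.X\{b})\{b} → ··a··> n2
  n2 = b.(rec X. b.a.b.X\{b})\{b} → ··b··> n3
  n3 = (rec X. b.a.b.X\{b})\{b} → deadlocked
Run σ = ⟨bb⟩ on P: start {m0}
  step 1 (b): {m1}
  step 2 (b): {m2}
  — P admits the full trace.
Run σ = ⟨bb⟩ on Q: start {n0}
  step 1 (b): {n1}
  step 2 (b): no successor for Q

bb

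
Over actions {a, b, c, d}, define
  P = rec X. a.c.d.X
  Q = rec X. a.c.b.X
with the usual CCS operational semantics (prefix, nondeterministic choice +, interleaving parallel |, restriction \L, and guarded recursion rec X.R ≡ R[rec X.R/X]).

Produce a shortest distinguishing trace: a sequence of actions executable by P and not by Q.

acd

LTS(P): 3 reachable states
  s0 = rec X. a.c.d.X has moves --a--▸ s1
  s1 = c.d.(rec X. a.c.d.X) has moves --c--▸ s2
  s2 = d.(rec X. a.c.d.X) has moves --d--▸ s0
LTS(Q): 3 reachable states
  t0 = rec X. a.c.b.X has moves --a--▸ t1
  t1 = c.b.(rec X. a.c.b.X) has moves --c--▸ t2
  t2 = b.(rec X. a.c.b.X) has moves --b--▸ t0
Run σ = ⟨acd⟩ on P: start {s0}
  step 1 (a): {s1}
  step 2 (c): {s2}
  step 3 (d): {s0}
  — P admits the full trace.
Run σ = ⟨acd⟩ on Q: start {t0}
  step 1 (a): {t1}
  step 2 (c): {t2}
  step 3 (d): ∅  — Q cannot continue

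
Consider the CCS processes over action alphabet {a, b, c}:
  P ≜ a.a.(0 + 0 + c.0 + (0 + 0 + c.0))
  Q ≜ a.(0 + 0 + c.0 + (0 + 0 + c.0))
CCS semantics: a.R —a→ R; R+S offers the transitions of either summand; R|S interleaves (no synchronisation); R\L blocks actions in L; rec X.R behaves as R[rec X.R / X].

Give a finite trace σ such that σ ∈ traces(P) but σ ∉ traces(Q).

P's transition system — 4 states:
  m0 = a.a.(0 + 0 + c.0 + (0 + 0 + c.0)) ⊢ ··a··> m1
  m1 = a.(0 + 0 + c.0 + (0 + 0 + c.0)) ⊢ ··a··> m2
  m2 = 0 + 0 + c.0 + (0 + 0 + c.0) ⊢ ··c··> m3
  m3 = 0 ⊢ stopped
Q's transition system — 3 states:
  n0 = a.(0 + 0 + c.0 + (0 + 0 + c.0)) ⊢ ··a··> n1
  n1 = 0 + 0 + c.0 + (0 + 0 + c.0) ⊢ ··c··> n2
  n2 = 0 ⊢ stopped
Trace ⟨aa⟩ through P, begin at {m0}:
  [1] a ⇒ {m1}
  [2] a ⇒ {m2}
  P completes σ.
Trace ⟨aa⟩ through Q, begin at {n0}:
  [1] a ⇒ {n1}
  [2] a ⇒ no successor for Q

aa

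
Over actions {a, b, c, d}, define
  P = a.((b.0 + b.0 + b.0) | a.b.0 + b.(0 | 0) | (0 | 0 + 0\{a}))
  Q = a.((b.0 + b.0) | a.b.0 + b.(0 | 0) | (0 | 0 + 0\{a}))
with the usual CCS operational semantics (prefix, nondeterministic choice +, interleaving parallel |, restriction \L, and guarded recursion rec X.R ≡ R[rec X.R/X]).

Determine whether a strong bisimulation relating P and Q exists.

bisimilar

P's transition system — 8 states:
  s0 = a.((b.0 + b.0 + b.0) | a.b.0 + b.(0 | 0) | (0 | 0 + 0\{a})) → ··a··> s1
  s1 = (b.0 + b.0 + b.0) | a.b.0 + b.(0 | 0) | (0 | 0 + 0\{a}) → ··a··> s2, ··b··> s3, ··b··> s4
  s2 = (b.0 + b.0 + b.0) | b.0 → ··b··> s5, ··b··> s6
  s3 = 0 | 0 | (0 | 0 + 0\{a}) → (no moves)
  s4 = 0 | a.b.0 → ··a··> s6
  s5 = (b.0 + b.0 + b.0) | 0 → ··b··> s7
  s6 = 0 | b.0 → ··b··> s7
  s7 = 0 | 0 → (no moves)
Q's transition system — 8 states:
  t0 = a.((b.0 + b.0) | a.b.0 + b.(0 | 0) | (0 | 0 + 0\{a})) → ··a··> t1
  t1 = (b.0 + b.0) | a.b.0 + b.(0 | 0) | (0 | 0 + 0\{a}) → ··a··> t2, ··b··> t3, ··b··> t4
  t2 = (b.0 + b.0) | b.0 → ··b··> t5, ··b··> t6
  t3 = 0 | 0 | (0 | 0 + 0\{a}) → (no moves)
  t4 = 0 | a.b.0 → ··a··> t6
  t5 = (b.0 + b.0) | 0 → ··b··> t7
  t6 = 0 | b.0 → ··b··> t7
  t7 = 0 | 0 → (no moves)
Bisimilarity quotient blocks:
  B0 = {s0, t0}
  B1 = {s1, t1}
  B2 = {s3, s7, t3, t7}
  B3 = {s2, t2}
  B4 = {s5, s6, t5, t6}
  B5 = {s4, t4}
s0 ∈ B0, t0 ∈ B0 → same block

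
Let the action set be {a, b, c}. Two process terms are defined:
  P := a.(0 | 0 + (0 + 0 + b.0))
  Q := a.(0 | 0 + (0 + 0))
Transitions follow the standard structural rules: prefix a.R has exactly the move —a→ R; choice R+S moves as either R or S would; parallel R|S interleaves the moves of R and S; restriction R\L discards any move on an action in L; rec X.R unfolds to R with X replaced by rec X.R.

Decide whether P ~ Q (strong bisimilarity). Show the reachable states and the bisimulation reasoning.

P's transition system — 3 states:
  s0 = a.(0 | 0 + (0 + 0 + b.0)) ⊢ —a→ s1
  s1 = 0 | 0 + (0 + 0 + b.0) ⊢ —b→ s2
  s2 = 0 ⊢ ·
Q's transition system — 2 states:
  t0 = a.(0 | 0 + (0 + 0)) ⊢ —a→ t1
  t1 = 0 | 0 + (0 + 0) ⊢ ·
Coarsest stable partition (strong bisimilarity classes):
  B0 = {s0}
  B1 = {s1}
  B2 = {s2, t1}
  B3 = {t0}
s0 ∈ B0, t0 ∈ B3 → different blocks

not bisimilar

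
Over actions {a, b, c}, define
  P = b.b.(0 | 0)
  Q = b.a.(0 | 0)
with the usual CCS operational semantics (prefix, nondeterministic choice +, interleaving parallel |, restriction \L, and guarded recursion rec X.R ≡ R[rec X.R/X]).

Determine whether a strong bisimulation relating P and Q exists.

LTS(P): 3 reachable states
  m0 = b.b.(0 | 0) has moves —b→ m1
  m1 = b.(0 | 0) has moves —b→ m2
  m2 = 0 | 0 has moves ∅
LTS(Q): 3 reachable states
  n0 = b.a.(0 | 0) has moves —b→ n1
  n1 = a.(0 | 0) has moves —a→ n2
  n2 = 0 | 0 has moves ∅
Coarsest stable partition (strong bisimilarity classes):
  B0 = {m0}
  B1 = {m1}
  B2 = {m2, n2}
  B3 = {n0}
  B4 = {n1}
m0 ∈ B0, n0 ∈ B3 → different blocks

not bisimilar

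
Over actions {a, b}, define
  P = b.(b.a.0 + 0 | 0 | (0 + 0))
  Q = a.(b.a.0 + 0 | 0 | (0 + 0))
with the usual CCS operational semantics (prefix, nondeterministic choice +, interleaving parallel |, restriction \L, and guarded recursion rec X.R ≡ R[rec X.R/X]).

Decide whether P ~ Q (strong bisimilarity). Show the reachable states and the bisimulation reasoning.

P's transition system — 4 states:
  m0 = b.(b.a.0 + 0 | 0 | (0 + 0)) ⊢ —b→ m1
  m1 = b.a.0 + 0 | 0 | (0 + 0) ⊢ —b→ m2
  m2 = a.0 ⊢ —a→ m3
  m3 = 0 ⊢ ∅
Q's transition system — 4 states:
  n0 = a.(b.a.0 + 0 | 0 | (0 + 0)) ⊢ —a→ n1
  n1 = b.a.0 + 0 | 0 | (0 + 0) ⊢ —b→ n2
  n2 = a.0 ⊢ —a→ n3
  n3 = 0 ⊢ ∅
Coarsest stable partition (strong bisimilarity classes):
  B0 = {m0}
  B1 = {m1, n1}
  B2 = {m2, n2}
  B3 = {m3, n3}
  B4 = {n0}
m0 ∈ B0, n0 ∈ B4 → different blocks

NO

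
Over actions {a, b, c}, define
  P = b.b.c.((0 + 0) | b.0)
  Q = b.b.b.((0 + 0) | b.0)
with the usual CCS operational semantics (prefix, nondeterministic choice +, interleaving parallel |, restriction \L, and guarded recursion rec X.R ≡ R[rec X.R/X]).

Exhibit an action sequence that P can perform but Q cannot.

P's transition system — 5 states:
  p0 = b.b.c.((0 + 0) | b.0) | =b=> p1
  p1 = b.c.((0 + 0) | b.0) | =b=> p2
  p2 = c.((0 + 0) | b.0) | =c=> p3
  p3 = (0 + 0) | b.0 | =b=> p4
  p4 = (0 + 0) | 0 | stopped
Q's transition system — 5 states:
  q0 = b.b.b.((0 + 0) | b.0) | =b=> q1
  q1 = b.b.((0 + 0) | b.0) | =b=> q2
  q2 = b.((0 + 0) | b.0) | =b=> q3
  q3 = (0 + 0) | b.0 | =b=> q4
  q4 = (0 + 0) | 0 | stopped
Run σ = ⟨bbc⟩ on P: start {p0}
  after b @ step 1: {p1}
  after b @ step 2: {p2}
  after c @ step 3: {p3}
  P completes σ.
Run σ = ⟨bbc⟩ on Q: start {q0}
  after b @ step 1: {q1}
  after b @ step 2: {q2}
  after c @ step 3: ∅ (Q stuck)

bbc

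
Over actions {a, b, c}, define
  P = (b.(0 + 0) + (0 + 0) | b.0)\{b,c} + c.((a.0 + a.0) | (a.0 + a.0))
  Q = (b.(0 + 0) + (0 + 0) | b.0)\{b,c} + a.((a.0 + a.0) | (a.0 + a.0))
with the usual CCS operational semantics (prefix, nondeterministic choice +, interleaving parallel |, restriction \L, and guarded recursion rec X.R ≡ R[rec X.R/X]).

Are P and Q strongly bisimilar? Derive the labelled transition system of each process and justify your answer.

P ≁ Q

P's transition system — 5 states:
  s0 = (b.(0 + 0) + (0 + 0) | b.0)\{b,c} + c.((a.0 + a.0) | (a.0 + a.0)) ⊢ --c--▸ s1
  s1 = (a.0 + a.0) | (a.0 + a.0) ⊢ --a--▸ s2, --a--▸ s3
  s2 = (a.0 + a.0) | 0 ⊢ --a--▸ s4
  s3 = 0 | (a.0 + a.0) ⊢ --a--▸ s4
  s4 = 0 | 0 ⊢ deadlocked
Q's transition system — 5 states:
  t0 = (b.(0 + 0) + (0 + 0) | b.0)\{b,c} + a.((a.0 + a.0) | (a.0 + a.0)) ⊢ --a--▸ t1
  t1 = (a.0 + a.0) | (a.0 + a.0) ⊢ --a--▸ t2, --a--▸ t3
  t2 = (a.0 + a.0) | 0 ⊢ --a--▸ t4
  t3 = 0 | (a.0 + a.0) ⊢ --a--▸ t4
  t4 = 0 | 0 ⊢ deadlocked
Bisimilarity quotient blocks:
  B0 = {s0}
  B1 = {s1, t1}
  B2 = {s2, s3, t2, t3}
  B3 = {s4, t4}
  B4 = {t0}
s0 ∈ B0, t0 ∈ B4 → different blocks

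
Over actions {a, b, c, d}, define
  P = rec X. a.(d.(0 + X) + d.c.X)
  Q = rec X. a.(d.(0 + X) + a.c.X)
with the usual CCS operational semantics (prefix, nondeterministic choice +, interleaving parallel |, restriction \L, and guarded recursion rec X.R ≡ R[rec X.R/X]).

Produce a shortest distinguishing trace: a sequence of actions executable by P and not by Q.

P's transition system — 4 states:
  p0 = rec X. a.(d.(0 + X) + d.c.X) → —a→ p1
  p1 = d.(0 + (rec X. a.(d.(0 + X) + d.c.X))) + d.c.(rec X. a.(d.(0 + X) + d.c.X)) → —d→ p2, —d→ p3
  p2 = 0 + (rec X. a.(d.(0 + X) + d.c.X)) → —a→ p1
  p3 = c.(rec X. a.(d.(0 + X) + d.c.X)) → —c→ p0
Q's transition system — 4 states:
  q0 = rec X. a.(d.(0 + X) + a.c.X) → —a→ q1
  q1 = d.(0 + (rec X. a.(d.(0 + X) + a.c.X))) + a.c.(rec X. a.(d.(0 + X) + a.c.X)) → —a→ q2, —d→ q3
  q2 = c.(rec X. a.(d.(0 + X) + a.c.X)) → —c→ q0
  q3 = 0 + (rec X. a.(d.(0 + X) + a.c.X)) → —a→ q1
Trace ⟨adc⟩ through P, begin at {p0}:
  step 1 (a): {p1}
  step 2 (d): {p2, p3}
  step 3 (c): {p0}
  ✓ P
Trace ⟨adc⟩ through Q, begin at {q0}:
  step 1 (a): {q1}
  step 2 (d): {q3}
  step 3 (c): ∅ (Q stuck)

adc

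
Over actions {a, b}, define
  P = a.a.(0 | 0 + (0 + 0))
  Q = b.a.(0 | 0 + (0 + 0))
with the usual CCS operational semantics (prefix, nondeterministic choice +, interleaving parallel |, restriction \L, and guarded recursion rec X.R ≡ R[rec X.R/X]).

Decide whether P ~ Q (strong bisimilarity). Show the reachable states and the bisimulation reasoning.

Reachable graph of P (3 states):
  m0 = a.a.(0 | 0 + (0 + 0)) | --a--▸ m1
  m1 = a.(0 | 0 + (0 + 0)) | --a--▸ m2
  m2 = 0 | 0 + (0 + 0) | ∅
Reachable graph of Q (3 states):
  n0 = b.a.(0 | 0 + (0 + 0)) | --b--▸ n1
  n1 = a.(0 | 0 + (0 + 0)) | --a--▸ n2
  n2 = 0 | 0 + (0 + 0) | ∅
Bisimilarity quotient blocks:
  B0 = {m0}
  B1 = {m1, n1}
  B2 = {m2, n2}
  B3 = {n0}
m0 ∈ B0, n0 ∈ B3 → different blocks

P ≁ Q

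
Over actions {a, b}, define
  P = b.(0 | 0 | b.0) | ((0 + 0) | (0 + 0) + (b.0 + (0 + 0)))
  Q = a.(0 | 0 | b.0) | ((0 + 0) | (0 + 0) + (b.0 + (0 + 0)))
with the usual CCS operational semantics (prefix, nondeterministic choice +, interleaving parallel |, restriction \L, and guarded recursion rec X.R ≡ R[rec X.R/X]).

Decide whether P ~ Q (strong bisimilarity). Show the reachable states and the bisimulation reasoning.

Reachable graph of P (6 states):
  s0 = b.(0 | 0 | b.0) | ((0 + 0) | (0 + 0) + (b.0 + (0 + 0))) → --b--▸ s1, --b--▸ s2
  s1 = 0 | 0 | b.0 | ((0 + 0) | (0 + 0) + (b.0 + (0 + 0))) → --b--▸ s3, --b--▸ s4
  s2 = b.(0 | 0 | b.0) | 0 → --b--▸ s4
  s3 = 0 | 0 | 0 | ((0 + 0) | (0 + 0) + (b.0 + (0 + 0))) → --b--▸ s5
  s4 = 0 | 0 | b.0 | 0 → --b--▸ s5
  s5 = 0 | 0 | 0 | 0 → ∅
Reachable graph of Q (6 states):
  t0 = a.(0 | 0 | b.0) | ((0 + 0) | (0 + 0) + (b.0 + (0 + 0))) → --a--▸ t1, --b--▸ t2
  t1 = 0 | 0 | b.0 | ((0 + 0) | (0 + 0) + (b.0 + (0 + 0))) → --b--▸ t3, --b--▸ t4
  t2 = a.(0 | 0 | b.0) | 0 → --a--▸ t4
  t3 = 0 | 0 | 0 | ((0 + 0) | (0 + 0) + (b.0 + (0 + 0))) → --b--▸ t5
  t4 = 0 | 0 | b.0 | 0 → --b--▸ t5
  t5 = 0 | 0 | 0 | 0 → ∅
Coarsest stable partition (strong bisimilarity classes):
  B0 = {s0}
  B1 = {s1, s2, t1}
  B2 = {s3, s4, t3, t4}
  B3 = {s5, t5}
  B4 = {t0}
  B5 = {t2}
s0 ∈ B0, t0 ∈ B4 → different blocks

P ≁ Q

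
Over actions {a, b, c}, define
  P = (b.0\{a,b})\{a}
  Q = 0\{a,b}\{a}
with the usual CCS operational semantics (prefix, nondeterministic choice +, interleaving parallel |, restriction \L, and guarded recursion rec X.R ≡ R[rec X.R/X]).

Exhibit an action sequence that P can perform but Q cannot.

P's transition system — 2 states:
  u0 = (b.0\{a,b})\{a} | —b→ u1
  u1 = 0\{a,b}\{a} | stopped
Q's transition system — 1 states:
  v0 = 0\{a,b}\{a} | stopped
Run σ = ⟨b⟩ on P: start {u0}
  [1] b ⇒ {u1}
  — P admits the full trace.
Run σ = ⟨b⟩ on Q: start {v0}
  [1] b ⇒ ∅ (Q stuck)

b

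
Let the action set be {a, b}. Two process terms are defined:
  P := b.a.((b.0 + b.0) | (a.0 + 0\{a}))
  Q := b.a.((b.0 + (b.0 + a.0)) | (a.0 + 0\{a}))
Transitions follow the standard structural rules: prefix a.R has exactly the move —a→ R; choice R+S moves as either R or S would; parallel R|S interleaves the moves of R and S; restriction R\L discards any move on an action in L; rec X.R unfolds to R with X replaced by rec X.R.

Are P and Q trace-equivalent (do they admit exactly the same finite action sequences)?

trace-distinct — witness ⟨baaa⟩

P's transition system — 6 states:
  s0 = b.a.((b.0 + b.0) | (a.0 + 0\{a})) ⊢ -b-> s1
  s1 = a.((b.0 + b.0) | (a.0 + 0\{a})) ⊢ -a-> s2
  s2 = (b.0 + b.0) | (a.0 + 0\{a}) ⊢ -a-> s3, -b-> s4
  s3 = (b.0 + b.0) | 0 ⊢ -b-> s5
  s4 = 0 | (a.0 + 0\{a}) ⊢ -a-> s5
  s5 = 0 | 0 ⊢ stopped
Q's transition system — 6 states:
  t0 = b.a.((b.0 + (b.0 + a.0)) | (a.0 + 0\{a})) ⊢ -b-> t1
  t1 = a.((b.0 + (b.0 + a.0)) | (a.0 + 0\{a})) ⊢ -a-> t2
  t2 = (b.0 + (b.0 + a.0)) | (a.0 + 0\{a}) ⊢ -a-> t3, -a-> t4, -b-> t4
  t3 = (b.0 + (b.0 + a.0)) | 0 ⊢ -a-> t5, -b-> t5
  t4 = 0 | (a.0 + 0\{a}) ⊢ -a-> t5
  t5 = 0 | 0 ⊢ stopped
Executing baaa from Q (initial set {t0}):
  [1] b ⇒ {t1}
  [2] a ⇒ {t2}
  [3] a ⇒ {t3, t4}
  [4] a ⇒ {t5}
  Q completes σ.
Executing baaa from P (initial set {s0}):
  [1] b ⇒ {s1}
  [2] a ⇒ {s2}
  [3] a ⇒ {s3}
  [4] a ⇒ no successor for P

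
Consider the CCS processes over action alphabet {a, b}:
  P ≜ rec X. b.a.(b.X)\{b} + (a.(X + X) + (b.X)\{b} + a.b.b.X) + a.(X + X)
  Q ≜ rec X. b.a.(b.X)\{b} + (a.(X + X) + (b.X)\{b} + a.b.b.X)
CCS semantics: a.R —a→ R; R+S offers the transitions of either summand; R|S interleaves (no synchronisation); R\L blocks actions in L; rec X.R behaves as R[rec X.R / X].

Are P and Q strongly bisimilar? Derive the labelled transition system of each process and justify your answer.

P's transition system — 6 states:
  m0 = rec X. b.a.(b.X)\{b} + (a.(X + X) + (b.X)\{b} + a.b.b.X) + a.(X + X) has moves --a--▸ m1, --a--▸ m2, --b--▸ m3
  m1 = (rec X. b.a.(b.X)\{b} + (a.(X + X) + (b.X)\{b} + a.b.b.X) + a.(X + X)) + (rec X. b.a.(b.X)\{b} + (a.(X + X) + (b.X)\{b} + a.b.b.X) + a.(X + X)) has moves --a--▸ m1, --a--▸ m2, --b--▸ m3
  m2 = b.b.(rec X. b.a.(b.X)\{b} + (a.(X + X) + (b.X)\{b} + a.b.b.X) + a.(X + X)) has moves --b--▸ m4
  m3 = a.(b.(rec X. b.a.(b.X)\{b} + (a.(X + X) + (b.X)\{b} + a.b.b.X) + a.(X + X)))\{b} has moves --a--▸ m5
  m4 = b.(rec X. b.a.(b.X)\{b} + (a.(X + X) + (b.X)\{b} + a.b.b.X) + a.(X + X)) has moves --b--▸ m0
  m5 = (b.(rec X. b.a.(b.X)\{b} + (a.(X + X) + (b.X)\{b} + a.b.b.X) + a.(X + X)))\{b} has moves ∅
Q's transition system — 6 states:
  n0 = rec X. b.a.(b.X)\{b} + (a.(X + X) + (b.X)\{b} + a.b.b.X) has moves --a--▸ n1, --a--▸ n2, --b--▸ n3
  n1 = (rec X. b.a.(b.X)\{b} + (a.(X + X) + (b.X)\{b} + a.b.b.X)) + (rec X. b.a.(b.X)\{b} + (a.(X + X) + (b.X)\{b} + a.b.b.X)) has moves --a--▸ n1, --a--▸ n2, --b--▸ n3
  n2 = b.b.(rec X. b.a.(b.X)\{b} + (a.(X + X) + (b.X)\{b} + a.b.b.X)) has moves --b--▸ n4
  n3 = a.(b.(rec X. b.a.(b.X)\{b} + (a.(X + X) + (b.X)\{b} + a.b.b.X)))\{b} has moves --a--▸ n5
  n4 = b.(rec X. b.a.(b.X)\{b} + (a.(X + X) + (b.X)\{b} + a.b.b.X)) has moves --b--▸ n0
  n5 = (b.(rec X. b.a.(b.X)\{b} + (a.(X + X) + (b.X)\{b} + a.b.b.X)))\{b} has moves ∅
Bisimilarity quotient blocks:
  B0 = {m0, m1, n0, n1}
  B1 = {m2, n2}
  B2 = {m4, n4}
  B3 = {m3, n3}
  B4 = {m5, n5}
m0 ∈ B0, n0 ∈ B0 → same block

YES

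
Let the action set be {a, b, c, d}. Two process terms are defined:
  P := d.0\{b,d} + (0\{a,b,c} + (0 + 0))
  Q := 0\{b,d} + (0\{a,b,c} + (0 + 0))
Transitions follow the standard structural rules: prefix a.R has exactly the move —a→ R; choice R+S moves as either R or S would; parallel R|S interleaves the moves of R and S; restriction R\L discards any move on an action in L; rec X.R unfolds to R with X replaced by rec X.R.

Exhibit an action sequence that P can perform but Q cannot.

LTS(P): 2 reachable states
  m0 = d.0\{b,d} + (0\{a,b,c} + (0 + 0)) :: —d→ m1
  m1 = 0\{b,d} :: ·
LTS(Q): 1 reachable states
  n0 = 0\{b,d} + (0\{a,b,c} + (0 + 0)) :: ·
Executing d from P (initial set {m0}):
  step 1 (d): {m1}
  — P admits the full trace.
Executing d from Q (initial set {n0}):
  step 1 (d): no successor for Q

d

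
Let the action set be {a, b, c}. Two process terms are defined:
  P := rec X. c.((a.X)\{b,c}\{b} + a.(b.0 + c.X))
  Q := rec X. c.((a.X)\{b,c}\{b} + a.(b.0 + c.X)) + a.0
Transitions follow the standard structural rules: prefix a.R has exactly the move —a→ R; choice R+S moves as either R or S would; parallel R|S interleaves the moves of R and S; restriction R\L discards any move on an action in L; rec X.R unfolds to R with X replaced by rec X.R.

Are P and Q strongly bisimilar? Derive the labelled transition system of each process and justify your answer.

not bisimilar

LTS(P): 5 reachable states
  u0 = rec X. c.((a.X)\{b,c}\{b} + a.(b.0 + c.X)) | =c=> u1
  u1 = (a.(rec X. c.((a.X)\{b,c}\{b} + a.(b.0 + c.X))))\{b,c}\{b} + a.(b.0 + c.(rec X. c.((a.X)\{b,c}\{b} + a.(b.0 + c.X)))) | =a=> u2, =a=> u3
  u2 = (rec X. c.((a.X)\{b,c}\{b} + a.(b.0 + c.X)))\{b,c}\{b} | deadlocked
  u3 = b.0 + c.(rec X. c.((a.X)\{b,c}\{b} + a.(b.0 + c.X))) | =b=> u4, =c=> u0
  u4 = 0 | deadlocked
LTS(Q): 6 reachable states
  v0 = rec X. c.((a.X)\{b,c}\{b} + a.(b.0 + c.X)) + a.0 | =a=> v1, =c=> v2
  v1 = 0 | deadlocked
  v2 = (a.(rec X. c.((a.X)\{b,c}\{b} + a.(b.0 + c.X)) + a.0))\{b,c}\{b} + a.(b.0 + c.(rec X. c.((a.X)\{b,c}\{b} + a.(b.0 + c.X)) + a.0)) | =a=> v3, =a=> v4
  v3 = (rec X. c.((a.X)\{b,c}\{b} + a.(b.0 + c.X)) + a.0)\{b,c}\{b} | =a=> v5
  v4 = b.0 + c.(rec X. c.((a.X)\{b,c}\{b} + a.(b.0 + c.X)) + a.0) | =b=> v1, =c=> v0
  v5 = 0\{b,c}\{b} | deadlocked
Bisimilarity quotient blocks:
  B0 = {u0}
  B1 = {u1}
  B2 = {u3}
  B3 = {u2, u4, v1, v5}
  B4 = {v0}
  B5 = {v2}
  B6 = {v3}
  B7 = {v4}
u0 ∈ B0, v0 ∈ B4 → different blocks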